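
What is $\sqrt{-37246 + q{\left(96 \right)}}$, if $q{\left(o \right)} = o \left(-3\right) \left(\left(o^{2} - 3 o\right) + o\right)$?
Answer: $i \sqrt{2636158} \approx 1623.6 i$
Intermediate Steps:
$q{\left(o \right)} = - 3 o \left(o^{2} - 2 o\right)$
$\sqrt{-37246 + q{\left(96 \right)}} = \sqrt{-37246 + 3 \cdot 96^{2} \left(2 - 96\right)} = \sqrt{-37246 + 3 \cdot 9216 \left(2 - 96\right)} = \sqrt{-37246 + 3 \cdot 9216 \left(-94\right)} = \sqrt{-37246 - 2598912} = \sqrt{-2636158} = i \sqrt{2636158}$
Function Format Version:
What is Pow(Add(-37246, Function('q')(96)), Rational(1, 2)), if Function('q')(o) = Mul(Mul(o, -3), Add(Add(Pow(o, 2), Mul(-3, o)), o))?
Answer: Mul(I, Pow(2636158, Rational(1, 2))) ≈ Mul(1623.6, I)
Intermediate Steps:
Function('q')(o) = Mul(-3, o, Add(Pow(o, 2), Mul(-2, o))) (Function('q')(o) = Mul(Mul(-3, o), Add(Pow(o, 2), Mul(-2, o))) = Mul(-3, o, Add(Pow(o, 2), Mul(-2, o))))
Pow(Add(-37246, Function('q')(96)), Rational(1, 2)) = Pow(Add(-37246, Mul(3, Pow(96, 2), Add(2, Mul(-1, 96)))), Rational(1, 2)) = Pow(Add(-37246, Mul(3, 9216, Add(2, -96))), Rational(1, 2)) = Pow(Add(-37246, Mul(3, 9216, -94)), Rational(1, 2)) = Pow(Add(-37246, -2598912), Rational(1, 2)) = Pow(-2636158, Rational(1, 2)) = Mul(I, Pow(2636158, Rational(1, 2)))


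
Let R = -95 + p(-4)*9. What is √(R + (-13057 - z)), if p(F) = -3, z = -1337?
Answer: I*√11842 ≈ 108.82*I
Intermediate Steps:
R = -122 (R = -95 - 3*9 = -95 - 27 = -122)
√(R + (-13057 - z)) = √(-122 + (-13057 - 1*(-1337))) = √(-122 + (-13057 + 1337)) = √(-122 - 11720) = √(-11842) = I*√11842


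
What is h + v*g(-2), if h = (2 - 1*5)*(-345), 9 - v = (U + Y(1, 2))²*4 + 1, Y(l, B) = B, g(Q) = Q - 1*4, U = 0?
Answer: 1083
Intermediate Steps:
g(Q) = -4 + Q (g(Q) = Q - 4 = -4 + Q)
v = -8 (v = 9 - ((0 + 2)²*4 + 1) = 9 - (2²*4 + 1) = 9 - (4*4 + 1) = 9 - (16 + 1) = 9 - 1*17 = 9 - 17 = -8)
h = 1035 (h = (2 - 5)*(-345) = -3*(-345) = 1035)
h + v*g(-2) = 1035 - 8*(-4 - 2) = 1035 - 8*(-6) = 1035 + 48 = 1083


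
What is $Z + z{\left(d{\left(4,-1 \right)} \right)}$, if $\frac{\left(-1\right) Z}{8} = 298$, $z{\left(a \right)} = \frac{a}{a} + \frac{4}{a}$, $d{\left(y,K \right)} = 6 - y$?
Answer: $-2381$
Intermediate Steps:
$z{\left(a \right)} = 1 + \frac{4}{a}$
$Z = -2384$ ($Z = \left(-8\right) 298 = -2384$)
$Z + z{\left(d{\left(4,-1 \right)} \right)} = -2384 + \frac{4 + \left(6 - 4\right)}{6 - 4} = -2384 + \frac{4 + 2}{2} = -2384 + \frac{1}{2} \cdot 6 = -2384 + 3 = -2381$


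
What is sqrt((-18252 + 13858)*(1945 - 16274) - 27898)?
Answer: 4*sqrt(3933358) ≈ 7933.1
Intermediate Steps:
sqrt((-18252 + 13858)*(1945 - 16274) - 27898) = sqrt(-4394*(-14329) - 27898) = sqrt(62961626 - 27898) = sqrt(62933728) = 4*sqrt(3933358)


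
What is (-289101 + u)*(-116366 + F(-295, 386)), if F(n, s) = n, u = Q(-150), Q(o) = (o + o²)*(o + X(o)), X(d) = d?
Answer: 815938816761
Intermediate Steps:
Q(o) = 2*o*(o + o²) (Q(o) = (o + o²)*(o + o) = (o + o²)*(2*o) = 2*o*(o + o²))
u = -6705000 (u = 2*(-150)²*(1 - 150) = 2*22500*(-149) = -6705000)
(-289101 + u)*(-116366 + F(-295, 386)) = (-289101 - 6705000)*(-116366 - 295) = -6994101*(-116661) = 815938816761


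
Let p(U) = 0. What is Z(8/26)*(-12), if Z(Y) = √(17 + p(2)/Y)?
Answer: -12*√17 ≈ -49.477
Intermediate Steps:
Z(Y) = √17 (Z(Y) = √(17 + 0/Y) = √(17 + 0) = √17)
Z(8/26)*(-12) = √17*(-12) = -12*√17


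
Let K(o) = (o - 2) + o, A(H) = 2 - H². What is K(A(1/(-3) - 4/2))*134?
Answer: -10720/9 ≈ -1191.1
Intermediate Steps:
K(o) = -2 + 2*o (K(o) = (-2 + o) + o = -2 + 2*o)
K(A(1/(-3) - 4/2))*134 = (-2 + 2*(2 - (1/(-3) - 4/2)²))*134 = (-2 + 2*(2 - (1*(-⅓) - 4*½)²))*134 = (-2 + 2*(2 - (-⅓ - 2)²))*134 = (-2 + 2*(2 - (-7/3)²))*134 = (-2 + 2*(2 - 1*49/9))*134 = (-2 + 2*(2 - 49/9))*134 = (-2 + 2*(-31/9))*134 = (-2 - 62/9)*134 = -80/9*134 = -10720/9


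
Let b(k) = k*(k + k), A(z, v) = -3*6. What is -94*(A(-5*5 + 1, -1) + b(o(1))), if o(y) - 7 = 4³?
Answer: -946016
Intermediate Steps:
A(z, v) = -18
o(y) = 71 (o(y) = 7 + 4³ = 7 + 64 = 71)
b(k) = 2*k² (b(k) = k*(2*k) = 2*k²)
-94*(A(-5*5 + 1, -1) + b(o(1))) = -94*(-18 + 2*71²) = -94*(-18 + 2*5041) = -94*(-18 + 10082) = -94*10064 = -946016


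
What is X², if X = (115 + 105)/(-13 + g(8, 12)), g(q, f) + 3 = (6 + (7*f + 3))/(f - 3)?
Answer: 435600/289 ≈ 1507.3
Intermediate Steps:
g(q, f) = -3 + (9 + 7*f)/(-3 + f) (g(q, f) = -3 + (6 + (7*f + 3))/(f - 3) = -3 + (6 + (3 + 7*f))/(-3 + f) = -3 + (9 + 7*f)/(-3 + f))
X = -660/17 (X = (115 + 105)/(-13 + 2*(9 + 2*12)/(-3 + 12)) = 220/(-13 + 2*(9 + 24)/9) = 220/(-13 + 2*(⅑)*33) = 220/(-13 + 22/3) = 220/(-17/3) = 220*(-3/17) = -660/17 ≈ -38.824)
X² = (-660/17)² = 435600/289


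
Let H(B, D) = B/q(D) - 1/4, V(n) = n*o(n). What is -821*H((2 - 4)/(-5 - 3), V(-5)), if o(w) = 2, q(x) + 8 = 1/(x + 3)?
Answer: 13136/57 ≈ 230.46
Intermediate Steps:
q(x) = -8 + 1/(3 + x) (q(x) = -8 + 1/(x + 3) = -8 + 1/(3 + x))
V(n) = 2*n (V(n) = n*2 = 2*n)
H(B, D) = -¼ + B*(3 + D)/(-23 - 8*D) (H(B, D) = B/(((-23 - 8*D)/(3 + D))) - 1/4 = B*((3 + D)/(-23 - 8*D)) - 1*¼ = B*(3 + D)/(-23 - 8*D) - ¼ = -¼ + B*(3 + D)/(-23 - 8*D))
-821*H((2 - 4)/(-5 - 3), V(-5)) = -821*(-23 - 16*(-5) - 4*(2 - 4)/(-5 - 3)*(3 + 2*(-5)))/(4*(23 + 8*(2*(-5)))) = -821*(-23 - 8*(-10) - 4*(-2/(-8))*(3 - 10))/(4*(23 + 8*(-10))) = -821*(-23 + 80 - 4*(-2*(-⅛))*(-7))/(4*(23 - 80)) = -821*(-23 + 80 - 4*¼*(-7))/(4*(-57)) = -821*(-1)*(-23 + 80 + 7)/(4*57) = -821*(-1)*64/(4*57) = -821*(-16/57) = 13136/57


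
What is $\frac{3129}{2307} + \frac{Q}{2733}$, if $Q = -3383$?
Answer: $\frac{248992}{2101677} \approx 0.11847$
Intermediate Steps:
$\frac{3129}{2307} + \frac{Q}{2733} = \frac{3129}{2307} - \frac{3383}{2733} = 3129 \cdot \frac{1}{2307} - \frac{3383}{2733} = \frac{1043}{769} - \frac{3383}{2733} = \frac{248992}{2101677}$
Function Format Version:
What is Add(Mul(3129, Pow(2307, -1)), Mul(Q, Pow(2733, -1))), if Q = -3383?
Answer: Rational(248992, 2101677) ≈ 0.11847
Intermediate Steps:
Add(Mul(3129, Pow(2307, -1)), Mul(Q, Pow(2733, -1))) = Add(Mul(3129, Pow(2307, -1)), Mul(-3383, Pow(2733, -1))) = Add(Mul(3129, Rational(1, 2307)), Mul(-3383, Rational(1, 2733))) = Add(Rational(1043, 769), Rational(-3383, 2733)) = Rational(248992, 2101677)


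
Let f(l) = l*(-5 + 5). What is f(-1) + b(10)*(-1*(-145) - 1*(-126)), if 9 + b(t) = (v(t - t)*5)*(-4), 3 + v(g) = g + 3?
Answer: -2439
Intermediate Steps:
f(l) = 0 (f(l) = l*0 = 0)
v(g) = g (v(g) = -3 + (g + 3) = -3 + (3 + g) = g)
b(t) = -9 (b(t) = -9 + ((t - t)*5)*(-4) = -9 + (0*5)*(-4) = -9 + 0*(-4) = -9 + 0 = -9)
f(-1) + b(10)*(-1*(-145) - 1*(-126)) = 0 - 9*(-1*(-145) - 1*(-126)) = 0 - 9*(145 + 126) = 0 - 9*271 = 0 - 2439 = -2439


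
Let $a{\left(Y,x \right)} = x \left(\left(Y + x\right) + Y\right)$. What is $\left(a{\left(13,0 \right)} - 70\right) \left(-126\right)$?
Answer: $8820$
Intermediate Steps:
$a{\left(Y,x \right)} = x \left(x + 2 Y\right)$
$\left(a{\left(13,0 \right)} - 70\right) \left(-126\right) = \left(0 \left(0 + 2 \cdot 13\right) - 70\right) \left(-126\right) = \left(0 \left(0 + 26\right) - 70\right) \left(-126\right) = \left(0 \cdot 26 - 70\right) \left(-126\right) = \left(0 - 70\right) \left(-126\right) = \left(-70\right) \left(-126\right) = 8820$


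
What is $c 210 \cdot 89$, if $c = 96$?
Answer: $1794240$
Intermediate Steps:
$c 210 \cdot 89 = 96 \cdot 210 \cdot 89 = 20160 \cdot 89 = 1794240$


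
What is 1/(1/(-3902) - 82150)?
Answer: -3902/320549301 ≈ -1.2173e-5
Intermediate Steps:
1/(1/(-3902) - 82150) = 1/(-1/3902 - 82150) = 1/(-320549301/3902) = -3902/320549301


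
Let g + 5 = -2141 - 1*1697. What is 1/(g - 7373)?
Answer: -1/11216 ≈ -8.9158e-5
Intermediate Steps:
g = -3843 (g = -5 + (-2141 - 1*1697) = -5 + (-2141 - 1697) = -5 - 3838 = -3843)
1/(g - 7373) = 1/(-3843 - 7373) = 1/(-11216) = -1/11216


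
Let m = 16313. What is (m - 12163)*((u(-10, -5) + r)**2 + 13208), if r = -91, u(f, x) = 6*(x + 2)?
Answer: 104119350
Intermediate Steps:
u(f, x) = 12 + 6*x (u(f, x) = 6*(2 + x) = 12 + 6*x)
(m - 12163)*((u(-10, -5) + r)**2 + 13208) = (16313 - 12163)*(((12 + 6*(-5)) - 91)**2 + 13208) = 4150*(((12 - 30) - 91)**2 + 13208) = 4150*((-18 - 91)**2 + 13208) = 4150*((-109)**2 + 13208) = 4150*(11881 + 13208) = 4150*25089 = 104119350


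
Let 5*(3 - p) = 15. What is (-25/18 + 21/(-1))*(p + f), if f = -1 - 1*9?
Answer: 2015/9 ≈ 223.89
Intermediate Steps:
p = 0 (p = 3 - ⅕*15 = 3 - 3 = 0)
f = -10 (f = -1 - 9 = -10)
(-25/18 + 21/(-1))*(p + f) = (-25/18 + 21/(-1))*(0 - 10) = (-25*1/18 + 21*(-1))*(-10) = (-25/18 - 21)*(-10) = -403/18*(-10) = 2015/9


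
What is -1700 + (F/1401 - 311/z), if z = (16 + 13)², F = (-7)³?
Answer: -2003733874/1178241 ≈ -1700.6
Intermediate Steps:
F = -343
z = 841 (z = 29² = 841)
-1700 + (F/1401 - 311/z) = -1700 + (-343/1401 - 311/841) = -1700 - 724174/1178241 = -2003733874/1178241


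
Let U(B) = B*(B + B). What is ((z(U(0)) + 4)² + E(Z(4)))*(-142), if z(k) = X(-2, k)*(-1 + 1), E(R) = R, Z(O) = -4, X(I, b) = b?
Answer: -1704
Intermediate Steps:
U(B) = 2*B² (U(B) = B*(2*B) = 2*B²)
z(k) = 0 (z(k) = k*(-1 + 1) = k*0 = 0)
((z(U(0)) + 4)² + E(Z(4)))*(-142) = ((0 + 4)² - 4)*(-142) = (4² - 4)*(-142) = (16 - 4)*(-142) = 12*(-142) = -1704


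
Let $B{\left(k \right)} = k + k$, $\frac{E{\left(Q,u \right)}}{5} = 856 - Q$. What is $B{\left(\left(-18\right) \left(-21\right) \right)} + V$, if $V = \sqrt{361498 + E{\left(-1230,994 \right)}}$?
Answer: $756 + 2 \sqrt{92982} \approx 1365.9$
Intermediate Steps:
$E{\left(Q,u \right)} = 4280 - 5 Q$ ($E{\left(Q,u \right)} = 5 \left(856 - Q\right) = 4280 - 5 Q$)
$B{\left(k \right)} = 2 k$
$V = 2 \sqrt{92982}$ ($V = \sqrt{361498 + \left(4280 - -6150\right)} = \sqrt{361498 + \left(4280 + 6150\right)} = \sqrt{361498 + 10430} = \sqrt{371928} = 2 \sqrt{92982} \approx 609.86$)
$B{\left(\left(-18\right) \left(-21\right) \right)} + V = 2 \left(\left(-18\right) \left(-21\right)\right) + 2 \sqrt{92982} = 2 \cdot 378 + 2 \sqrt{92982} = 756 + 2 \sqrt{92982}$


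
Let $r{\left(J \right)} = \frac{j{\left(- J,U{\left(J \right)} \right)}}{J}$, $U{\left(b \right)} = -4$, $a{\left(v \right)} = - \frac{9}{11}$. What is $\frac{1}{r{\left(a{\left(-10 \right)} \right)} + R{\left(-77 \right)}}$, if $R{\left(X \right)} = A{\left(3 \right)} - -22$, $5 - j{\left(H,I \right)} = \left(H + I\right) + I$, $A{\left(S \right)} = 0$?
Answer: $\frac{9}{64} \approx 0.14063$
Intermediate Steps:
$a{\left(v \right)} = - \frac{9}{11}$ ($a{\left(v \right)} = \left(-9\right) \frac{1}{11} = - \frac{9}{11}$)
$j{\left(H,I \right)} = 5 - H - 2 I$ ($j{\left(H,I \right)} = 5 - \left(\left(H + I\right) + I\right) = 5 - \left(H + 2 I\right) = 5 - H - 2 I$)
$R{\left(X \right)} = 22$ ($R{\left(X \right)} = 0 - -22 = 0 + 22 = 22$)
$r{\left(J \right)} = \frac{13 + J}{J}$ ($r{\left(J \right)} = \frac{5 - - J - -8}{J} = \frac{5 + J + 8}{J} = \frac{13 + J}{J}$)
$\frac{1}{r{\left(a{\left(-10 \right)} \right)} + R{\left(-77 \right)}} = \frac{1}{\frac{13 - \frac{9}{11}}{- \frac{9}{11}} + 22} = \frac{1}{\left(- \frac{11}{9}\right) \frac{134}{11} + 22} = \frac{1}{- \frac{134}{9} + 22} = \frac{1}{\frac{64}{9}} = \frac{9}{64}$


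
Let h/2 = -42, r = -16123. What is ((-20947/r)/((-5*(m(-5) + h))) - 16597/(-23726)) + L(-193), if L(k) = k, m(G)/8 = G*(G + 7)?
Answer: -30159977199769/156839062180 ≈ -192.30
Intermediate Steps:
h = -84 (h = 2*(-42) = -84)
m(G) = 8*G*(7 + G) (m(G) = 8*(G*(G + 7)) = 8*(G*(7 + G)) = 8*G*(7 + G))
((-20947/r)/((-5*(m(-5) + h))) - 16597/(-23726)) + L(-193) = ((-20947/(-16123))/((-5*(8*(-5)*(7 - 5) - 84))) - 16597/(-23726)) - 193 = ((-20947*(-1/16123))/((-5*(8*(-5)*2 - 84))) - 16597*(-1/23726)) - 193 = (20947/(16123*((-5*(-80 - 84)))) + 16597/23726) - 193 = (20947/(16123*((-5*(-164)))) + 16597/23726) - 193 = ((20947/16123)/820 + 16597/23726) - 193 = ((20947/16123)*(1/820) + 16597/23726) - 193 = (20947/13220860 + 16597/23726) - 193 = 109961800971/156839062180 - 193 = -30159977199769/156839062180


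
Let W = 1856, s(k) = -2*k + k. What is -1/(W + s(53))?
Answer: -1/1803 ≈ -0.00055463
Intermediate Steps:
s(k) = -k
-1/(W + s(53)) = -1/(1856 - 1*53) = -1/(1856 - 53) = -1/1803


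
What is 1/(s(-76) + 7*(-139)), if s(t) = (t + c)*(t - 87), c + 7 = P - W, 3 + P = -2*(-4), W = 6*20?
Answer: 1/31301 ≈ 3.1948e-5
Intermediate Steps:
W = 120
P = 5 (P = -3 - 2*(-4) = -3 + 8 = 5)
c = -122 (c = -7 + (5 - 1*120) = -7 + (5 - 120) = -7 - 115 = -122)
s(t) = (-122 + t)*(-87 + t) (s(t) = (t - 122)*(t - 87) = (-122 + t)*(-87 + t))
1/(s(-76) + 7*(-139)) = 1/((10614 + (-76)**2 - 209*(-76)) + 7*(-139)) = 1/((10614 + 5776 + 15884) - 973) = 1/(32274 - 973) = 1/31301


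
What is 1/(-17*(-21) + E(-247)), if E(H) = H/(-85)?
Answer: 85/30592 ≈ 0.0027785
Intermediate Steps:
E(H) = -H/85 (E(H) = H*(-1/85) = -H/85)
1/(-17*(-21) + E(-247)) = 1/(-17*(-21) - 1/85*(-247)) = 1/(357 + 247/85) = 1/(30592/85) = 85/30592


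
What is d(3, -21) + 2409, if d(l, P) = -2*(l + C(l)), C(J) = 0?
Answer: 2403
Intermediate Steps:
d(l, P) = -2*l (d(l, P) = -2*(l + 0) = -2*l)
d(3, -21) + 2409 = -2*3 + 2409 = -6 + 2409 = 2403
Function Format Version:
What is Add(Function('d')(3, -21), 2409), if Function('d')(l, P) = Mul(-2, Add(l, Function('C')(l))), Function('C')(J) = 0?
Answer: 2403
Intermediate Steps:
Function('d')(l, P) = Mul(-2, l) (Function('d')(l, P) = Mul(-2, Add(l, 0)) = Mul(-2, l))
Add(Function('d')(3, -21), 2409) = Add(Mul(-2, 3), 2409) = Add(-6, 2409) = 2403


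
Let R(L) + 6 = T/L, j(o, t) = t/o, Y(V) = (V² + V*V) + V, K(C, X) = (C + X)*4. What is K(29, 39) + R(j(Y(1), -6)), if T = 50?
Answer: 241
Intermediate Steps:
K(C, X) = 4*C + 4*X
Y(V) = V + 2*V² (Y(V) = (V² + V²) + V = 2*V² + V = V + 2*V²)
R(L) = -6 + 50/L
K(29, 39) + R(j(Y(1), -6)) = (4*29 + 4*39) + (-6 + 50/((-6/(1 + 2*1)))) = (116 + 156) + (-6 + 50/((-6/(1 + 2)))) = 272 + (-6 + 50/((-6/(1*3)))) = 272 + (-6 + 50/((-6/3))) = 272 + (-6 + 50/((-6*⅓))) = 272 + (-6 + 50/(-2)) = 272 + (-6 + 50*(-½)) = 272 + (-6 - 25) = 272 - 31 = 241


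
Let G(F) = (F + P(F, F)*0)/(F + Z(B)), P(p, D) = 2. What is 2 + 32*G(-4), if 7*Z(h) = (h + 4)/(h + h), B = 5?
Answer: 9502/271 ≈ 35.063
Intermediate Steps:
Z(h) = (4 + h)/(14*h) (Z(h) = ((h + 4)/(h + h))/7 = ((4 + h)/((2*h)))/7 = ((4 + h)*(1/(2*h)))/7 = ((4 + h)/(2*h))/7 = (4 + h)/(14*h))
G(F) = F/(9/70 + F) (G(F) = (F + 2*0)/(F + (1/14)*(4 + 5)/5) = (F + 0)/(F + (1/14)*(1/5)*9) = F/(F + 9/70) = F/(9/70 + F))
2 + 32*G(-4) = 2 + 32*(70*(-4)/(9 + 70*(-4))) = 2 + 32*(70*(-4)/(9 - 280)) = 2 + 32*(70*(-4)/(-271)) = 2 + 32*(70*(-4)*(-1/271)) = 2 + 32*(280/271) = 2 + 8960/271 = 9502/271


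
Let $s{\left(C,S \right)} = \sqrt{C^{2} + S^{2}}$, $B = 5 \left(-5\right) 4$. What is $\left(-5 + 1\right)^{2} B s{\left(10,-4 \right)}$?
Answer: $- 3200 \sqrt{29} \approx -17233.0$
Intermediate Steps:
$B = -100$ ($B = \left(-25\right) 4 = -100$)
$\left(-5 + 1\right)^{2} B s{\left(10,-4 \right)} = \left(-5 + 1\right)^{2} \left(-100\right) \sqrt{10^{2} + \left(-4\right)^{2}} = \left(-4\right)^{2} \left(-100\right) \sqrt{100 + 16} = 16 \left(-100\right) \sqrt{116} = - 1600 \cdot 2 \sqrt{29} = - 3200 \sqrt{29}$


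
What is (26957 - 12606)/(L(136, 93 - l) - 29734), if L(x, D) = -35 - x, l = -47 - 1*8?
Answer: -14351/29905 ≈ -0.47989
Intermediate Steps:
l = -55 (l = -47 - 8 = -55)
(26957 - 12606)/(L(136, 93 - l) - 29734) = (26957 - 12606)/((-35 - 1*136) - 29734) = 14351/((-35 - 136) - 29734) = 14351/(-171 - 29734) = 14351/(-29905) = 14351*(-1/29905) = -14351/29905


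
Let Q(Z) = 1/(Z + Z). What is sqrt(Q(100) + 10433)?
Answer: sqrt(4173202)/20 ≈ 102.14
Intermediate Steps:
Q(Z) = 1/(2*Z)
sqrt(Q(100) + 10433) = sqrt((1/2)/100 + 10433) = sqrt((1/2)*(1/100) + 10433) = sqrt(1/200 + 10433) = sqrt(2086601/200) = sqrt(4173202)/20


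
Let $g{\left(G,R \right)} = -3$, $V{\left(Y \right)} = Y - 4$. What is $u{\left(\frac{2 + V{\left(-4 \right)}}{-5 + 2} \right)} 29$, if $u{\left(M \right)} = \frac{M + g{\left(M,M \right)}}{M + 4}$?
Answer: $- \frac{29}{6} \approx -4.8333$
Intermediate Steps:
$V{\left(Y \right)} = -4 + Y$ ($V{\left(Y \right)} = Y - 4 = -4 + Y$)
$u{\left(M \right)} = \frac{-3 + M}{4 + M}$ ($u{\left(M \right)} = \frac{M - 3}{M + 4} = \frac{-3 + M}{4 + M}$)
$u{\left(\frac{2 + V{\left(-4 \right)}}{-5 + 2} \right)} 29 = \frac{-3 + \frac{2 - 8}{-5 + 2}}{4 + \frac{2 - 8}{-5 + 2}} \cdot 29 = \frac{-3 + \frac{2 - 8}{-3}}{4 + \frac{2 - 8}{-3}} \cdot 29 = \frac{-3 - -2}{4 - -2} \cdot 29 = \frac{-3 + 2}{4 + 2} \cdot 29 = \frac{1}{6} \left(-1\right) 29 = \left(- \frac{1}{6}\right) 29 = - \frac{29}{6}$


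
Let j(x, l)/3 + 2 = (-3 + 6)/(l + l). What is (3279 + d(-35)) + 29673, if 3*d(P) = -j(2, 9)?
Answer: 197723/6 ≈ 32954.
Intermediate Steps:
j(x, l) = -6 + 9/(2*l) (j(x, l) = -6 + 3*((-3 + 6)/(l + l)) = -6 + 3*(3/((2*l))) = -6 + 3*(3*(1/(2*l))) = -6 + 3*(3/(2*l)) = -6 + 9/(2*l))
d(P) = 11/6 (d(P) = (-(-6 + (9/2)/9))/3 = (-(-6 + (9/2)*(⅑)))/3 = (-(-6 + ½))/3 = (-1*(-11/2))/3 = (⅓)*(11/2) = 11/6)
(3279 + d(-35)) + 29673 = (3279 + 11/6) + 29673 = 19685/6 + 29673 = 197723/6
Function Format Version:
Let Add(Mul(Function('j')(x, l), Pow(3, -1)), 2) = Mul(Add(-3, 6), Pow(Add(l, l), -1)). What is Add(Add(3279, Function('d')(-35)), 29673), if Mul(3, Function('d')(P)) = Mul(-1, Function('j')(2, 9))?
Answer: Rational(197723, 6) ≈ 32954.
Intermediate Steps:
Function('j')(x, l) = Add(-6, Mul(Rational(9, 2), Pow(l, -1))) (Function('j')(x, l) = Add(-6, Mul(3, Mul(Add(-3, 6), Pow(Add(l, l), -1)))) = Add(-6, Mul(3, Mul(3, Pow(Mul(2, l), -1)))) = Add(-6, Mul(3, Mul(3, Mul(Rational(1, 2), Pow(l, -1))))) = Add(-6, Mul(3, Mul(Rational(3, 2), Pow(l, -1)))) = Add(-6, Mul(Rational(9, 2), Pow(l, -1))))
Function('d')(P) = Rational(11, 6) (Function('d')(P) = Mul(Rational(1, 3), Mul(-1, Add(-6, Mul(Rational(9, 2), Pow(9, -1))))) = Mul(Rational(1, 3), Mul(-1, Add(-6, Mul(Rational(9, 2), Rational(1, 9))))) = Mul(Rational(1, 3), Mul(-1, Add(-6, Rational(1, 2)))) = Mul(Rational(1, 3), Mul(-1, Rational(-11, 2))) = Mul(Rational(1, 3), Rational(11, 2)) = Rational(11, 6))
Add(Add(3279, Function('d')(-35)), 29673) = Add(Add(3279, Rational(11, 6)), 29673) = Add(Rational(19685, 6), 29673) = Rational(197723, 6)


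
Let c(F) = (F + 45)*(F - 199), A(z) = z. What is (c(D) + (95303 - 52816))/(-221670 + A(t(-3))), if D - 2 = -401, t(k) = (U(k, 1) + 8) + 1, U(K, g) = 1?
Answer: -254179/221660 ≈ -1.1467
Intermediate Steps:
t(k) = 10 (t(k) = (1 + 8) + 1 = 9 + 1 = 10)
D = -399 (D = 2 - 401 = -399)
c(F) = (-199 + F)*(45 + F) (c(F) = (45 + F)*(-199 + F) = (-199 + F)*(45 + F))
(c(D) + (95303 - 52816))/(-221670 + A(t(-3))) = ((-8955 + (-399)**2 - 154*(-399)) + (95303 - 52816))/(-221670 + 10) = ((-8955 + 159201 + 61446) + 42487)/(-221660) = (211692 + 42487)*(-1/221660) = 254179*(-1/221660) = -254179/221660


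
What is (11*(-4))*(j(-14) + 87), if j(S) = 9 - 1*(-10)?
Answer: -4664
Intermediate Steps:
j(S) = 19 (j(S) = 9 + 10 = 19)
(11*(-4))*(j(-14) + 87) = (11*(-4))*(19 + 87) = -44*106 = -4664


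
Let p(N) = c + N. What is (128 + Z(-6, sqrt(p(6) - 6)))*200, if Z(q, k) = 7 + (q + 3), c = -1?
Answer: 26400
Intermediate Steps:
p(N) = -1 + N
Z(q, k) = 10 + q (Z(q, k) = 7 + (3 + q) = 10 + q)
(128 + Z(-6, sqrt(p(6) - 6)))*200 = (128 + (10 - 6))*200 = (128 + 4)*200 = 132*200 = 26400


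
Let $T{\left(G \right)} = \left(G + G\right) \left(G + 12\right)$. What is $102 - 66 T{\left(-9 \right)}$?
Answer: $3666$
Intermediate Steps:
$T{\left(G \right)} = 2 G \left(12 + G\right)$
$102 - 66 T{\left(-9 \right)} = 102 - 66 \cdot 2 \left(-9\right) \left(12 - 9\right) = 102 - 66 \cdot 2 \left(-9\right) 3 = 102 - -3564 = 102 + 3564 = 3666$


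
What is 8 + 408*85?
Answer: 34688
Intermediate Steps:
8 + 408*85 = 8 + 34680 = 34688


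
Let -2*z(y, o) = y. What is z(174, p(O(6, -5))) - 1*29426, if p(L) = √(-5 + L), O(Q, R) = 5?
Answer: -29513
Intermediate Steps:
z(y, o) = -y/2
z(174, p(O(6, -5))) - 1*29426 = -½*174 - 1*29426 = -87 - 29426 = -29513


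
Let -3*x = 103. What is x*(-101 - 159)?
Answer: 26780/3 ≈ 8926.7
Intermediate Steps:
x = -103/3 (x = -1/3*103 = -103/3 ≈ -34.333)
x*(-101 - 159) = -103*(-101 - 159)/3 = -103/3*(-260) = 26780/3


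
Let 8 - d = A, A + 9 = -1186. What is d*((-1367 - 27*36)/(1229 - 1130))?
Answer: -937939/33 ≈ -28422.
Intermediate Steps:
A = -1195 (A = -9 - 1186 = -1195)
d = 1203 (d = 8 - 1*(-1195) = 8 + 1195 = 1203)
d*((-1367 - 27*36)/(1229 - 1130)) = 1203*((-1367 - 27*36)/(1229 - 1130)) = 1203*((-1367 - 972)/99) = 1203*(-2339*1/99) = 1203*(-2339/99) = -937939/33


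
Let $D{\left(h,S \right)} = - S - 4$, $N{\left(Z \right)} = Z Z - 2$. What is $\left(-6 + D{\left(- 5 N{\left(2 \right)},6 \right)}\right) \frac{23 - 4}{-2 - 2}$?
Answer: $76$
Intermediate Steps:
$N{\left(Z \right)} = -2 + Z^{2}$ ($N{\left(Z \right)} = Z^{2} - 2 = -2 + Z^{2}$)
$D{\left(h,S \right)} = -4 - S$
$\left(-6 + D{\left(- 5 N{\left(2 \right)},6 \right)}\right) \frac{23 - 4}{-2 - 2} = \left(-6 - 10\right) \frac{23 - 4}{-2 - 2} = \left(-6 - 10\right) \frac{19}{-4} = \left(-6 - 10\right) 19 \left(- \frac{1}{4}\right) = \left(-16\right) \left(- \frac{19}{4}\right) = 76$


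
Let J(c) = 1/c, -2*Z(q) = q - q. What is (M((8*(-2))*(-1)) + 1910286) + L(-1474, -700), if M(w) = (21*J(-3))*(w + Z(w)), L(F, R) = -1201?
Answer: 1908973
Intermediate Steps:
Z(q) = 0 (Z(q) = -(q - q)/2 = -½*0 = 0)
J(c) = 1/c
M(w) = -7*w (M(w) = (21/(-3))*(w + 0) = (21*(-⅓))*w = -7*w)
(M((8*(-2))*(-1)) + 1910286) + L(-1474, -700) = (-7*8*(-2)*(-1) + 1910286) - 1201 = (-(-112)*(-1) + 1910286) - 1201 = (-7*16 + 1910286) - 1201 = (-112 + 1910286) - 1201 = 1910174 - 1201 = 1908973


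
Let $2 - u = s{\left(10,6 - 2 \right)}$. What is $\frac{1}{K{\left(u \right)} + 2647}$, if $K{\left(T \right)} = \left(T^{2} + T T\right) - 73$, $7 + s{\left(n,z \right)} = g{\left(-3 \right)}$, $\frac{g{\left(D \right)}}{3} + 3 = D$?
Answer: $\frac{1}{4032} \approx 0.00024802$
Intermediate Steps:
$g{\left(D \right)} = -9 + 3 D$
$s{\left(n,z \right)} = -25$ ($s{\left(n,z \right)} = -7 + \left(-9 + 3 \left(-3\right)\right) = -7 - 18 = -25$)
$u = 27$ ($u = 2 - -25 = 2 + 25 = 27$)
$K{\left(T \right)} = -73 + 2 T^{2}$ ($K{\left(T \right)} = \left(T^{2} + T^{2}\right) - 73 = 2 T^{2} - 73 = -73 + 2 T^{2}$)
$\frac{1}{K{\left(u \right)} + 2647} = \frac{1}{\left(-73 + 2 \cdot 27^{2}\right) + 2647} = \frac{1}{\left(-73 + 2 \cdot 729\right) + 2647} = \frac{1}{\left(-73 + 1458\right) + 2647} = \frac{1}{1385 + 2647} = \frac{1}{4032}$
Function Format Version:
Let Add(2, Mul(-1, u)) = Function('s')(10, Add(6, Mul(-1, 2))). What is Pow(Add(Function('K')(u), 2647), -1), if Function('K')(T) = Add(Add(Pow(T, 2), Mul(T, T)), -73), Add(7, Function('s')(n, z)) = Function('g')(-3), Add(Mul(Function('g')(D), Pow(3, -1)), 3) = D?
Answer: Rational(1, 4032) ≈ 0.00024802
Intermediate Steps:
Function('g')(D) = Add(-9, Mul(3, D))
Function('s')(n, z) = -25 (Function('s')(n, z) = Add(-7, Add(-9, Mul(3, -3))) = Add(-7, Add(-9, -9)) = Add(-7, -18) = -25)
u = 27 (u = Add(2, Mul(-1, -25)) = Add(2, 25) = 27)
Function('K')(T) = Add(-73, Mul(2, Pow(T, 2))) (Function('K')(T) = Add(Add(Pow(T, 2), Pow(T, 2)), -73) = Add(Mul(2, Pow(T, 2)), -73) = Add(-73, Mul(2, Pow(T, 2))))
Pow(Add(Function('K')(u), 2647), -1) = Pow(Add(Add(-73, Mul(2, Pow(27, 2))), 2647), -1) = Pow(Add(Add(-73, Mul(2, 729)), 2647), -1) = Pow(Add(Add(-73, 1458), 2647), -1) = Pow(Add(1385, 2647), -1) = Pow(4032, -1) = Rational(1, 4032)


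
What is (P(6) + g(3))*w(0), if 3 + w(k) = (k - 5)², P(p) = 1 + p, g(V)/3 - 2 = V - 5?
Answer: 154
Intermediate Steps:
g(V) = -9 + 3*V (g(V) = 6 + 3*(V - 5) = 6 + 3*(-5 + V) = 6 + (-15 + 3*V) = -9 + 3*V)
w(k) = -3 + (-5 + k)² (w(k) = -3 + (k - 5)² = -3 + (-5 + k)²)
(P(6) + g(3))*w(0) = ((1 + 6) + (-9 + 3*3))*(-3 + (-5 + 0)²) = (7 + (-9 + 9))*(-3 + (-5)²) = (7 + 0)*(-3 + 25) = 7*22 = 154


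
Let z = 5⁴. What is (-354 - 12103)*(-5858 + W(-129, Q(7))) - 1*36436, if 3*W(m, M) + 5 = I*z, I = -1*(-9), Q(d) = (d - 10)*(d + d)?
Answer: 148801670/3 ≈ 4.9601e+7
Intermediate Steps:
Q(d) = 2*d*(-10 + d) (Q(d) = (-10 + d)*(2*d) = 2*d*(-10 + d))
z = 625
I = 9
W(m, M) = 5620/3 (W(m, M) = -5/3 + (9*625)/3 = -5/3 + (⅓)*5625 = -5/3 + 1875 = 5620/3)
(-354 - 12103)*(-5858 + W(-129, Q(7))) - 1*36436 = (-354 - 12103)*(-5858 + 5620/3) - 1*36436 = -12457*(-11954/3) - 36436 = 148910978/3 - 36436 = 148801670/3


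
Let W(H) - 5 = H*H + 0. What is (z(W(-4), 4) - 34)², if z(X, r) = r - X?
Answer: 2601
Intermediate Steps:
W(H) = 5 + H² (W(H) = 5 + (H*H + 0) = 5 + (H² + 0) = 5 + H²)
(z(W(-4), 4) - 34)² = ((4 - (5 + (-4)²)) - 34)² = ((4 - (5 + 16)) - 34)² = ((4 - 1*21) - 34)² = ((4 - 21) - 34)² = (-17 - 34)² = (-51)² = 2601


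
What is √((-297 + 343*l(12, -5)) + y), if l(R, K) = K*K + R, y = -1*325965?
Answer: I*√313571 ≈ 559.97*I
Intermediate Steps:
y = -325965
l(R, K) = R + K² (l(R, K) = K² + R = R + K²)
√((-297 + 343*l(12, -5)) + y) = √((-297 + 343*(12 + (-5)²)) - 325965) = √((-297 + 343*(12 + 25)) - 325965) = √((-297 + 343*37) - 325965) = √((-297 + 12691) - 325965) = √(12394 - 325965) = √(-313571) = I*√313571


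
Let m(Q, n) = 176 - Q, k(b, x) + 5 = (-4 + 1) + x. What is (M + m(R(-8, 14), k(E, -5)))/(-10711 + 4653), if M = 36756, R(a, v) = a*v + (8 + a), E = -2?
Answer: -18522/3029 ≈ -6.1149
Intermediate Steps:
k(b, x) = -8 + x (k(b, x) = -5 + ((-4 + 1) + x) = -5 + (-3 + x) = -8 + x)
R(a, v) = 8 + a + a*v
(M + m(R(-8, 14), k(E, -5)))/(-10711 + 4653) = (36756 + (176 - (8 - 8 - 8*14)))/(-10711 + 4653) = (36756 + (176 - (8 - 8 - 112)))/(-6058) = (36756 + (176 - 1*(-112)))*(-1/6058) = (36756 + (176 + 112))*(-1/6058) = (36756 + 288)*(-1/6058) = 37044*(-1/6058) = -18522/3029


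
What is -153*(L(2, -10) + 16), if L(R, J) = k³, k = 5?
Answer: -21573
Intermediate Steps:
L(R, J) = 125 (L(R, J) = 5³ = 125)
-153*(L(2, -10) + 16) = -153*(125 + 16) = -153*141 = -21573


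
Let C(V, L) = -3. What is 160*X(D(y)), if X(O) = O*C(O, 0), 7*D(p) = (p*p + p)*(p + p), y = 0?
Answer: 0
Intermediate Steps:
D(p) = 2*p*(p + p**2)/7 (D(p) = ((p*p + p)*(p + p))/7 = ((p**2 + p)*(2*p))/7 = ((p + p**2)*(2*p))/7 = (2*p*(p + p**2))/7 = 2*p*(p + p**2)/7)
X(O) = -3*O (X(O) = O*(-3) = -3*O)
160*X(D(y)) = 160*(-6*0**2*(1 + 0)/7) = 160*(-6*0/7) = 160*(-3*0) = 160*0 = 0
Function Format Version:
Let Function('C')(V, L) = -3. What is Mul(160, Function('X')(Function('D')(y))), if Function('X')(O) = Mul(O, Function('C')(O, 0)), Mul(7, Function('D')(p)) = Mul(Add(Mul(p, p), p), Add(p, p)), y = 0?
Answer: 0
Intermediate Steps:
Function('D')(p) = Mul(Rational(2, 7), p, Add(p, Pow(p, 2))) (Function('D')(p) = Mul(Rational(1, 7), Mul(Add(Mul(p, p), p), Add(p, p))) = Mul(Rational(1, 7), Mul(Add(Pow(p, 2), p), Mul(2, p))) = Mul(Rational(1, 7), Mul(Add(p, Pow(p, 2)), Mul(2, p))) = Mul(Rational(1, 7), Mul(2, p, Add(p, Pow(p, 2)))) = Mul(Rational(2, 7), p, Add(p, Pow(p, 2))))
Function('X')(O) = Mul(-3, O) (Function('X')(O) = Mul(O, -3) = Mul(-3, O))
Mul(160, Function('X')(Function('D')(y))) = Mul(160, Mul(-3, Mul(Rational(2, 7), Pow(0, 2), Add(1, 0)))) = Mul(160, Mul(-3, Mul(Rational(2, 7), 0, 1))) = Mul(160, Mul(-3, 0)) = Mul(160, 0) = 0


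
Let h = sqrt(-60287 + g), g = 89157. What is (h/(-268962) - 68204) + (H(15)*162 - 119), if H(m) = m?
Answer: -65893 - sqrt(28870)/268962 ≈ -65893.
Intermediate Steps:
h = sqrt(28870) (h = sqrt(-60287 + 89157) = sqrt(28870) ≈ 169.91)
(h/(-268962) - 68204) + (H(15)*162 - 119) = (sqrt(28870)/(-268962) - 68204) + (15*162 - 119) = (sqrt(28870)*(-1/268962) - 68204) + (2430 - 119) = (-sqrt(28870)/268962 - 68204) + 2311 = (-68204 - sqrt(28870)/268962) + 2311 = -65893 - sqrt(28870)/268962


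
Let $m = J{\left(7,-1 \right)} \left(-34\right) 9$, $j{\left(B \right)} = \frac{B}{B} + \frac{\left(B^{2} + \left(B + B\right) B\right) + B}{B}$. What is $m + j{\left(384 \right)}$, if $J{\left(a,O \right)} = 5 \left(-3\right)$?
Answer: $5744$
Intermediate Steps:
$J{\left(a,O \right)} = -15$
$j{\left(B \right)} = 1 + \frac{B + 3 B^{2}}{B}$ ($j{\left(B \right)} = 1 + \frac{\left(B^{2} + 2 B B\right) + B}{B} = 1 + \frac{\left(B^{2} + 2 B^{2}\right) + B}{B} = 1 + \frac{3 B^{2} + B}{B} = 1 + \frac{B + 3 B^{2}}{B}$)
$m = 4590$ ($m = \left(-15\right) \left(-34\right) 9 = 510 \cdot 9 = 4590$)
$m + j{\left(384 \right)} = 4590 + \left(2 + 3 \cdot 384\right) = 4590 + \left(2 + 1152\right) = 4590 + 1154 = 5744$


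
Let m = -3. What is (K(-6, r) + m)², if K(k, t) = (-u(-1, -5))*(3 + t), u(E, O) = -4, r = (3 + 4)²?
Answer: 42025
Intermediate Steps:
r = 49 (r = 7² = 49)
K(k, t) = 12 + 4*t (K(k, t) = (-1*(-4))*(3 + t) = 4*(3 + t) = 12 + 4*t)
(K(-6, r) + m)² = ((12 + 4*49) - 3)² = ((12 + 196) - 3)² = (208 - 3)² = 205² = 42025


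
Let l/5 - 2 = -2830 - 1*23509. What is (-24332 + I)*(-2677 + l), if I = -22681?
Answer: 6316760706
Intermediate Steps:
l = -131685 (l = 10 + 5*(-2830 - 1*23509) = 10 + 5*(-2830 - 23509) = 10 + 5*(-26339) = 10 - 131695 = -131685)
(-24332 + I)*(-2677 + l) = (-24332 - 22681)*(-2677 - 131685) = -47013*(-134362) = 6316760706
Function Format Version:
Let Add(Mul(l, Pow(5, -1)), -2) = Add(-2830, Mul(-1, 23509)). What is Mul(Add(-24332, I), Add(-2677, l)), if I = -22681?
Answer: 6316760706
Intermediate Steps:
l = -131685 (l = Add(10, Mul(5, Add(-2830, Mul(-1, 23509)))) = Add(10, Mul(5, Add(-2830, -23509))) = Add(10, Mul(5, -26339)) = Add(10, -131695) = -131685)
Mul(Add(-24332, I), Add(-2677, l)) = Mul(Add(-24332, -22681), Add(-2677, -131685)) = Mul(-47013, -134362) = 6316760706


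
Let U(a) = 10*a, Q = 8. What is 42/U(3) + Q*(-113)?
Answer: -4513/5 ≈ -902.60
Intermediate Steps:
42/U(3) + Q*(-113) = 42/((10*3)) + 8*(-113) = 42/30 - 904 = 42*(1/30) - 904 = 7/5 - 904 = -4513/5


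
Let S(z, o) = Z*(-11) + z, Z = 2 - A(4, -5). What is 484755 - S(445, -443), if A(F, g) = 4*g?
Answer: 484552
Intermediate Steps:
Z = 22 (Z = 2 - 4*(-5) = 2 - 1*(-20) = 2 + 20 = 22)
S(z, o) = -242 + z (S(z, o) = 22*(-11) + z = -242 + z)
484755 - S(445, -443) = 484755 - (-242 + 445) = 484755 - 1*203 = 484755 - 203 = 484552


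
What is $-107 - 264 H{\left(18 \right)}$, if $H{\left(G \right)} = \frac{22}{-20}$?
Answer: $\frac{917}{5} \approx 183.4$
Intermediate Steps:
$H{\left(G \right)} = - \frac{11}{10}$ ($H{\left(G \right)} = 22 \left(- \frac{1}{20}\right) = - \frac{11}{10}$)
$-107 - 264 H{\left(18 \right)} = -107 - - \frac{1452}{5} = -107 + \frac{1452}{5} = \frac{917}{5}$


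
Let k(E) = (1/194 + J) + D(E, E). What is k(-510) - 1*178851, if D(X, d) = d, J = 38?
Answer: -34788661/194 ≈ -1.7932e+5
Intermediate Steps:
k(E) = 7373/194 + E (k(E) = (1/194 + 38) + E = 7373/194 + E)
k(-510) - 1*178851 = (7373/194 - 510) - 1*178851 = -91567/194 - 178851 = -34788661/194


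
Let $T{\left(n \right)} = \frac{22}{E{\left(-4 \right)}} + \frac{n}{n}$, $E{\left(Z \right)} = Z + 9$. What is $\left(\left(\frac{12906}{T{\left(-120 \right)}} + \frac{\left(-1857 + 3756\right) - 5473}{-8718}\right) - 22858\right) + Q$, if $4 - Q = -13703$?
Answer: $- \frac{29469412}{4359} \approx -6760.6$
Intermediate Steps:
$Q = 13707$ ($Q = 4 - -13703 = 4 + 13703 = 13707$)
$E{\left(Z \right)} = 9 + Z$
$T{\left(n \right)} = \frac{27}{5}$ ($T{\left(n \right)} = \frac{22}{9 - 4} + \frac{n}{n} = \frac{22}{5} + 1 = \frac{27}{5}$)
$\left(\left(\frac{12906}{T{\left(-120 \right)}} + \frac{\left(-1857 + 3756\right) - 5473}{-8718}\right) - 22858\right) + Q = \left(\left(\frac{12906}{\frac{27}{5}} + \frac{\left(-1857 + 3756\right) - 5473}{-8718}\right) - 22858\right) + 13707 = \left(\left(12906 \cdot \frac{5}{27} + \left(1899 - 5473\right) \left(- \frac{1}{8718}\right)\right) - 22858\right) + 13707 = \left(\left(2390 - - \frac{1787}{4359}\right) - 22858\right) + 13707 = \left(\left(2390 + \frac{1787}{4359}\right) - 22858\right) + 13707 = \left(\frac{10419797}{4359} - 22858\right) + 13707 = - \frac{89218225}{4359} + 13707 = - \frac{29469412}{4359}$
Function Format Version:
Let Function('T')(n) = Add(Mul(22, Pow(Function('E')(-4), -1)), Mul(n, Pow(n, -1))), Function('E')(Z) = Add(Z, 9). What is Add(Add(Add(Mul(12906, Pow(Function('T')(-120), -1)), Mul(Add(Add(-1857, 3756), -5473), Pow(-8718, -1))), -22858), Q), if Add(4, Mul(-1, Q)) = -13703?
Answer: Rational(-29469412, 4359) ≈ -6760.6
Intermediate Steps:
Q = 13707 (Q = Add(4, Mul(-1, -13703)) = Add(4, 13703) = 13707)
Function('E')(Z) = Add(9, Z)
Function('T')(n) = Rational(27, 5) (Function('T')(n) = Add(Mul(22, Pow(Add(9, -4), -1)), Mul(n, Pow(n, -1))) = Add(Mul(22, Pow(5, -1)), 1) = Add(Mul(22, Rational(1, 5)), 1) = Add(Rational(22, 5), 1) = Rational(27, 5))
Add(Add(Add(Mul(12906, Pow(Function('T')(-120), -1)), Mul(Add(Add(-1857, 3756), -5473), Pow(-8718, -1))), -22858), Q) = Add(Add(Add(Mul(12906, Pow(Rational(27, 5), -1)), Mul(Add(Add(-1857, 3756), -5473), Pow(-8718, -1))), -22858), 13707) = Add(Add(Add(Mul(12906, Rational(5, 27)), Mul(Add(1899, -5473), Rational(-1, 8718))), -22858), 13707) = Add(Add(Add(2390, Mul(-3574, Rational(-1, 8718))), -22858), 13707) = Add(Add(Add(2390, Rational(1787, 4359)), -22858), 13707) = Add(Add(Rational(10419797, 4359), -22858), 13707) = Add(Rational(-89218225, 4359), 13707) = Rational(-29469412, 4359)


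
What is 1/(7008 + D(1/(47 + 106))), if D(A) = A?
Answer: 153/1072225 ≈ 0.00014269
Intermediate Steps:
1/(7008 + D(1/(47 + 106))) = 1/(7008 + 1/(47 + 106)) = 1/(7008 + 1/153) = 1/(1072225/153) = 153/1072225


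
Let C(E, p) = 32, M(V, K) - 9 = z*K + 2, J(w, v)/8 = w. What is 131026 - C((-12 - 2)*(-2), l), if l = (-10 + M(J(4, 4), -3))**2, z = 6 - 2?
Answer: 130994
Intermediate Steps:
J(w, v) = 8*w
z = 4
M(V, K) = 11 + 4*K (M(V, K) = 9 + (4*K + 2) = 9 + (2 + 4*K) = 11 + 4*K)
l = 121 (l = (-10 + (11 + 4*(-3)))**2 = (-10 + (11 - 12))**2 = (-10 - 1)**2 = (-11)**2 = 121)
131026 - C((-12 - 2)*(-2), l) = 131026 - 1*32 = 131026 - 32 = 130994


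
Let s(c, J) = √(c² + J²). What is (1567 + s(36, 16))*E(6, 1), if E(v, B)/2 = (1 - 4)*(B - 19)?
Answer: 169236 + 432*√97 ≈ 1.7349e+5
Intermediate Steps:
E(v, B) = 114 - 6*B (E(v, B) = 2*((1 - 4)*(B - 19)) = 2*(-3*(-19 + B)) = 2*(57 - 3*B) = 114 - 6*B)
s(c, J) = √(J² + c²)
(1567 + s(36, 16))*E(6, 1) = (1567 + √(16² + 36²))*(114 - 6*1) = (1567 + √(256 + 1296))*(114 - 6) = (1567 + √1552)*108 = (1567 + 4*√97)*108 = 169236 + 432*√97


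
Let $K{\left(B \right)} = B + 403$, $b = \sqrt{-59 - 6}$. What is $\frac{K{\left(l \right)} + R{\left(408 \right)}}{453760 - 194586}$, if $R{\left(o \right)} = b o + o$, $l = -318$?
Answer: $\frac{493}{259174} + \frac{204 i \sqrt{65}}{129587} \approx 0.0019022 + 0.012692 i$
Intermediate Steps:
$b = i \sqrt{65}$ ($b = \sqrt{-65} = i \sqrt{65} \approx 8.0623 i$)
$R{\left(o \right)} = o + i o \sqrt{65}$ ($R{\left(o \right)} = i \sqrt{65} o + o = i o \sqrt{65} + o = o + i o \sqrt{65}$)
$K{\left(B \right)} = 403 + B$
$\frac{K{\left(l \right)} + R{\left(408 \right)}}{453760 - 194586} = \frac{\left(403 - 318\right) + 408 \left(1 + i \sqrt{65}\right)}{453760 - 194586} = \frac{85 + \left(408 + 408 i \sqrt{65}\right)}{259174} = \left(493 + 408 i \sqrt{65}\right) \frac{1}{259174} = \frac{493}{259174} + \frac{204 i \sqrt{65}}{129587}$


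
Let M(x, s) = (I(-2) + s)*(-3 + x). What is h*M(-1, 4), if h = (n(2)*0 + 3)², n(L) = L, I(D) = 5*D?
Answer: 216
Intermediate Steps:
M(x, s) = (-10 + s)*(-3 + x) (M(x, s) = (5*(-2) + s)*(-3 + x) = (-10 + s)*(-3 + x))
h = 9 (h = (2*0 + 3)² = (0 + 3)² = 3² = 9)
h*M(-1, 4) = 9*(30 - 10*(-1) - 3*4 + 4*(-1)) = 9*(30 + 10 - 12 - 4) = 9*24 = 216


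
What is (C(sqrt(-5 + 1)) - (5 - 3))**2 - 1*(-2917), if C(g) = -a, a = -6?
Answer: 2933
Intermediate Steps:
C(g) = 6 (C(g) = -1*(-6) = 6)
(C(sqrt(-5 + 1)) - (5 - 3))**2 - 1*(-2917) = (6 - (5 - 3))**2 - 1*(-2917) = (6 - 1*2)**2 + 2917 = (6 - 2)**2 + 2917 = 4**2 + 2917 = 16 + 2917 = 2933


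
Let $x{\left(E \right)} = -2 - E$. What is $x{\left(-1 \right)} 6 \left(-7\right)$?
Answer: $42$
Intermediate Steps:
$x{\left(-1 \right)} 6 \left(-7\right) = \left(-2 - -1\right) 6 \left(-7\right) = \left(-2 + 1\right) 6 \left(-7\right) = \left(-1\right) 6 \left(-7\right) = \left(-6\right) \left(-7\right) = 42$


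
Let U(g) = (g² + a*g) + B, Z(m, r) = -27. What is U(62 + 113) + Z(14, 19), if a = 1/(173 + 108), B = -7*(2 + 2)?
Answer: 8590345/281 ≈ 30571.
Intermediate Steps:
B = -28 (B = -7*4 = -28)
a = 1/281 ≈ 0.0035587
U(g) = -28 + g² + g/281 (U(g) = (g² + g/281) - 28 = -28 + g² + g/281)
U(62 + 113) + Z(14, 19) = (-28 + (62 + 113)² + (62 + 113)/281) - 27 = (-28 + 175² + (1/281)*175) - 27 = (-28 + 30625 + 175/281) - 27 = 8597932/281 - 27 = 8590345/281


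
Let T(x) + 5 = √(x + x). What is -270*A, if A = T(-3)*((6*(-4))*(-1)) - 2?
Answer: 32940 - 6480*I*√6 ≈ 32940.0 - 15873.0*I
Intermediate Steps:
T(x) = -5 + √2*√x (T(x) = -5 + √(x + x) = -5 + √(2*x) = -5 + √2*√x)
A = -122 + 24*I*√6 (A = (-5 + √2*√(-3))*((6*(-4))*(-1)) - 2 = (-5 + √2*(I*√3))*(-24*(-1)) - 2 = (-5 + I*√6)*24 - 2 = (-120 + 24*I*√6) - 2 = -122 + 24*I*√6 ≈ -122.0 + 58.788*I)
-270*A = -270*(-122 + 24*I*√6) = 32940 - 6480*I*√6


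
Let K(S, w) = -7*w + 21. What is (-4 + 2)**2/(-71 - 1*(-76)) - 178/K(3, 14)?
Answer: 1198/385 ≈ 3.1117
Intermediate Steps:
K(S, w) = 21 - 7*w
(-4 + 2)**2/(-71 - 1*(-76)) - 178/K(3, 14) = (-4 + 2)**2/(-71 - 1*(-76)) - 178/(21 - 7*14) = (-2)**2/(-71 + 76) - 178/(21 - 98) = 4/5 - 178/(-77) = 4*(1/5) - 178*(-1/77) = 4/5 + 178/77 = 1198/385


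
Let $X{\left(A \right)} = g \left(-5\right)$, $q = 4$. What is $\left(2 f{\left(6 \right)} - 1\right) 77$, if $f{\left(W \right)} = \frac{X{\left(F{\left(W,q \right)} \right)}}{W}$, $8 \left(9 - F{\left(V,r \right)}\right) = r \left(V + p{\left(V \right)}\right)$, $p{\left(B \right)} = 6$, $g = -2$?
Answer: $\frac{539}{3} \approx 179.67$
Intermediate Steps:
$F{\left(V,r \right)} = 9 - \frac{r \left(6 + V\right)}{8}$ ($F{\left(V,r \right)} = 9 - \frac{r \left(V + 6\right)}{8} = 9 - \frac{r \left(6 + V\right)}{8}$)
$X{\left(A \right)} = 10$ ($X{\left(A \right)} = \left(-2\right) \left(-5\right) = 10$)
$f{\left(W \right)} = \frac{10}{W}$
$\left(2 f{\left(6 \right)} - 1\right) 77 = \left(2 \cdot \frac{10}{6} - 1\right) 77 = \left(2 \cdot 10 \cdot \frac{1}{6} - 1\right) 77 = \left(2 \cdot \frac{5}{3} - 1\right) 77 = \left(\frac{10}{3} - 1\right) 77 = \frac{7}{3} \cdot 77 = \frac{539}{3}$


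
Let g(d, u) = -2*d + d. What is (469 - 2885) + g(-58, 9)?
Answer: -2358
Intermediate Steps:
g(d, u) = -d
(469 - 2885) + g(-58, 9) = (469 - 2885) - 1*(-58) = -2416 + 58 = -2358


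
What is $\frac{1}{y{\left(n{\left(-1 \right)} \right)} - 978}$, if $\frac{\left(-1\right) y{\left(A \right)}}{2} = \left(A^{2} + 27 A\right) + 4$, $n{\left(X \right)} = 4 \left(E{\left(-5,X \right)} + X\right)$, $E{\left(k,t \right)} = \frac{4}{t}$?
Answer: $- \frac{1}{706} \approx -0.0014164$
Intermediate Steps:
$n{\left(X \right)} = 4 X + \frac{16}{X}$ ($n{\left(X \right)} = 4 \left(\frac{4}{X} + X\right) = 4 \left(X + \frac{4}{X}\right) = 4 X + \frac{16}{X}$)
$y{\left(A \right)} = -8 - 54 A - 2 A^{2}$ ($y{\left(A \right)} = - 2 \left(\left(A^{2} + 27 A\right) + 4\right) = - 2 \left(4 + A^{2} + 27 A\right) = -8 - 54 A - 2 A^{2}$)
$\frac{1}{y{\left(n{\left(-1 \right)} \right)} - 978} = \frac{1}{\left(-8 - 54 \left(4 \left(-1\right) + \frac{16}{-1}\right) - 2 \left(4 \left(-1\right) + \frac{16}{-1}\right)^{2}\right) - 978} = \frac{1}{\left(-8 - 54 \left(-4 + 16 \left(-1\right)\right) - 2 \left(-4 + 16 \left(-1\right)\right)^{2}\right) - 978} = \frac{1}{\left(-8 - 54 \left(-4 - 16\right) - 2 \left(-4 - 16\right)^{2}\right) - 978} = \frac{1}{\left(-8 - -1080 - 2 \left(-20\right)^{2}\right) - 978} = \frac{1}{\left(-8 + 1080 - 800\right) - 978} = \frac{1}{272 - 978} = \frac{1}{-706} = - \frac{1}{706}$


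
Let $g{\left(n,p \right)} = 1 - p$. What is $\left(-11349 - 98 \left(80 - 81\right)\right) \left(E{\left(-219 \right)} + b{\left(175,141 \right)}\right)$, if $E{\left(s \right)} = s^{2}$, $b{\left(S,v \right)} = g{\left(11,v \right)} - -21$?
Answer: $-538270342$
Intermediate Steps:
$b{\left(S,v \right)} = 22 - v$ ($b{\left(S,v \right)} = \left(1 - v\right) - -21 = \left(1 - v\right) + 21 = 22 - v$)
$\left(-11349 - 98 \left(80 - 81\right)\right) \left(E{\left(-219 \right)} + b{\left(175,141 \right)}\right) = \left(-11349 - 98 \left(80 - 81\right)\right) \left(\left(-219\right)^{2} + \left(22 - 141\right)\right) = \left(-11349 - -98\right) \left(47961 + \left(22 - 141\right)\right) = \left(-11349 + 98\right) \left(47961 - 119\right) = \left(-11251\right) 47842 = -538270342$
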